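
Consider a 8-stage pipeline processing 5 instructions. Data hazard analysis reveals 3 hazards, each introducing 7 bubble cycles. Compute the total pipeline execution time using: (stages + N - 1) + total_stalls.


Base cycles = 8 + 5 - 1 = 12
Total stalls = 3 * 7 = 21
Total = 12 + 21 = 33

33


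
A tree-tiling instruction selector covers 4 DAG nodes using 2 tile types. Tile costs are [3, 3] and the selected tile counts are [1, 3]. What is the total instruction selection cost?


Total cost = sum(count_i * cost_i)
= 1*3 + 3*3
= 12

12


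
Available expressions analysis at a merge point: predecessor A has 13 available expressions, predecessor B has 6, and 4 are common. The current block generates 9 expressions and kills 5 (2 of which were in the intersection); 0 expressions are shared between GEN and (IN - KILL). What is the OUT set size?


IN = intersection of predecessors = 4
IN - KILL = 4 - 2 = 2
|OUT| = |GEN| + |IN - KILL| - |GEN ∩ (IN - KILL)| = 9 + 2 - 0 = 11

11


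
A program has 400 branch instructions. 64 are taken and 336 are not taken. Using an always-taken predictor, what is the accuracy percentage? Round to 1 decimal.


Predictor: always-taken
Correct predictions = 64
Accuracy = 64 / 400 * 100 = 16.0%

16.0


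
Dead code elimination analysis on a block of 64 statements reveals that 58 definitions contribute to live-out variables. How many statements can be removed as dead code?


Dead code = total statements - live definitions
= 64 - 58 = 6

6


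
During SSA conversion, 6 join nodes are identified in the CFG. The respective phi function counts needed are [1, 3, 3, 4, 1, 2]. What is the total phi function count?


Total phi functions = sum of phi functions at each join node
= 1 + 3 + 3 + 4 + 1 + 2 = 14

14


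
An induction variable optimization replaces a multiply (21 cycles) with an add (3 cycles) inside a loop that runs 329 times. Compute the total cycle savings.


Per-iteration saving = 21 - 3 = 18
Total saved = 329 * 18 = 5922

5922


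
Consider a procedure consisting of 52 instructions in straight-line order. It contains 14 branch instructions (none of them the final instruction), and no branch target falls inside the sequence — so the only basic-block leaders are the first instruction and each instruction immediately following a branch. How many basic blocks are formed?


With no in-sequence branch targets, the leaders are the first instruction plus the instruction after each branch.
Number of basic blocks = branches + 1
= 14 + 1 = 15

15


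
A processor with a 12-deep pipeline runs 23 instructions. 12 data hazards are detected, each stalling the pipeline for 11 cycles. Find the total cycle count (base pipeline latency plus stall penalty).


Base cycles = 12 + 23 - 1 = 34
Total stalls = 12 * 11 = 132
Total = 34 + 132 = 166

166


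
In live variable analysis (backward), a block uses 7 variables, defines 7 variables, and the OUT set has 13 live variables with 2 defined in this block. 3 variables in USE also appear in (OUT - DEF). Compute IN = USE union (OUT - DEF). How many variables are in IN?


OUT - DEF: 13 - 2 = 11
|IN| = |USE| + |OUT - DEF| - |USE ∩ (OUT - DEF)| = 7 + 11 - 3 = 15

15


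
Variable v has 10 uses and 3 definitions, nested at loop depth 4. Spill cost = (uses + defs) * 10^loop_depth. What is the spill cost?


uses + defs = 10 + 3 = 13
10^4 = 10000
Spill cost = 13 * 10000 = 130000

130000


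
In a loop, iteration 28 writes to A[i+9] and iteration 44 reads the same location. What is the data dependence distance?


Distance = read iteration - write iteration
= 44 - 28 = 16

16


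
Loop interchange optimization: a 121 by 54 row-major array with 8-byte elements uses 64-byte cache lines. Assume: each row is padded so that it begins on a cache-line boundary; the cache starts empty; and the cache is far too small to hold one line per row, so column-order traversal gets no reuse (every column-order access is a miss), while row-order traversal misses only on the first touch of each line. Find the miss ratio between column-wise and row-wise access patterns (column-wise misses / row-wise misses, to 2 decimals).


Each row occupies 54 * 8 = 432 bytes and starts on a line boundary, so it spans ceil(432 / 64) = 7 cache lines.
Row-major traversal misses (one per line touched): 121 * ceil(54 * 8 / 64) = 847
Column-major traversal misses (no reuse, every access misses): 121 * 54 = 6534
Ratio = 6534 / 847 = 7.71

7.71


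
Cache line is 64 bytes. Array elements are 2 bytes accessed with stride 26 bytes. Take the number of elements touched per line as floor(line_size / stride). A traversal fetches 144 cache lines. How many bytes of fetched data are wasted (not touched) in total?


Elements per line = floor(64 / 26) = 2
Bytes used per line = 2 * 2 = 4
Wasted per line = 64 - 4 = 60
Total wasted = 60 * 144 = 8640

8640


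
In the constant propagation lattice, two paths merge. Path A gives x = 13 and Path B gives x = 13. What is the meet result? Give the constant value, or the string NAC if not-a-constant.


Meet operation: if both paths give the same constant, result is that constant; if they differ, result is NAC (not-a-constant).
Path A: 13, Path B: 13 -> equal
Result: constant -> 13

13


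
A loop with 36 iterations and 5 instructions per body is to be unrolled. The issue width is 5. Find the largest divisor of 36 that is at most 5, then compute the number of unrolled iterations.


Largest divisor of 36 <= 5 is 4
New iterations = 36 / 4 = 9

9


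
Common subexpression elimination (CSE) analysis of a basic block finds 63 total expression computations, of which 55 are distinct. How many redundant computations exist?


CSE count = total expressions - unique expressions
= 63 - 55 = 8

8


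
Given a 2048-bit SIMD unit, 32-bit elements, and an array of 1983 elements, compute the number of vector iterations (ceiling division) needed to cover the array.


Width = 2048 / 32 = 64 elements per vector op
Iterations = ceil(1983 / 64) = 31

31


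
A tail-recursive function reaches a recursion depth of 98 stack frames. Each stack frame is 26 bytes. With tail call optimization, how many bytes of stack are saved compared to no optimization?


Without TCO: 98 * 26 = 2548 bytes
With TCO: reuse 1 frame = 26 bytes
Savings = 2548 - 26 = 2522

2522


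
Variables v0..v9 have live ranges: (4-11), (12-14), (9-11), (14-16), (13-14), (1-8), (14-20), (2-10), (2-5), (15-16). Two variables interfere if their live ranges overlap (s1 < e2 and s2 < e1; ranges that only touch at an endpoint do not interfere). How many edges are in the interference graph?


Check all pairs for overlapping intervals.
Two intervals (s1,e1) and (s2,e2) overlap if s1 < e2 and s2 < e1.
v0 (4-11) vs v1..v9: overlaps v2, v5, v7, v8 -> 4
v1 (12-14) vs v2..v9: overlaps v4 -> 1
v2 (9-11) vs v3..v9: overlaps v7 -> 1
v3 (14-16) vs v4..v9: overlaps v6, v9 -> 2
v4 (13-14) vs v5..v9: overlaps none -> 0
v5 (1-8) vs v6..v9: overlaps v7, v8 -> 2
v6 (14-20) vs v7..v9: overlaps v9 -> 1
v7 (2-10) vs v8..v9: overlaps v8 -> 1
v8 (2-5) vs v9: overlaps none -> 0
Total overlapping pairs = 4 + 1 + 1 + 2 + 0 + 2 + 1 + 1 + 0 = 12

12


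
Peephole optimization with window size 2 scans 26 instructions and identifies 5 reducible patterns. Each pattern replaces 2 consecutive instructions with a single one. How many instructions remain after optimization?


Each match removes 1 instructions.
Total removed = 5 * 1 = 5
Remaining = 26 - 5 = 21

21


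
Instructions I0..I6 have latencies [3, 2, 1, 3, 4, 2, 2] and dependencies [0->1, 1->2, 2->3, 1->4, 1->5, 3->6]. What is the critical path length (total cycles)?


Compute longest path through dependency graph: dist(Ik) = max over predecessors of dist + latency(Ik).
dist(I0) = latency 3 = 3
dist(I1) = dist(I0) + 2 = 3 + 2 = 5
dist(I2) = dist(I1) + 1 = 5 + 1 = 6
dist(I3) = dist(I2) + 3 = 6 + 3 = 9
dist(I4) = dist(I1) + 4 = 5 + 4 = 9
dist(I5) = dist(I1) + 2 = 5 + 2 = 7
dist(I6) = dist(I3) + 2 = 9 + 2 = 11
Critical path = max dist = 11

11


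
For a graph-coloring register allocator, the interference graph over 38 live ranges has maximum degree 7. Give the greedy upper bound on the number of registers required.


Greedy coloring never needs more than (max_degree + 1) colors: when coloring a vertex, at most max_degree neighbors are already colored.
Upper bound = 7 + 1 = 8

8


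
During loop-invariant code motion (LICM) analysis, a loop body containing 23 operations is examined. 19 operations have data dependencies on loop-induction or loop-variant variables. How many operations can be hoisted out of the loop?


Invariant candidates = total - loop-dependent
= 23 - 19 = 4

4


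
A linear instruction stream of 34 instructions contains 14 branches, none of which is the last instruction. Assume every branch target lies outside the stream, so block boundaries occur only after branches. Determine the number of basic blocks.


With no in-sequence branch targets, the leaders are the first instruction plus the instruction after each branch.
Number of basic blocks = branches + 1
= 14 + 1 = 15

15


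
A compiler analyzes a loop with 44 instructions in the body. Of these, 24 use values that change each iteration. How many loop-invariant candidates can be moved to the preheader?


Invariant candidates = total - loop-dependent
= 44 - 24 = 20

20


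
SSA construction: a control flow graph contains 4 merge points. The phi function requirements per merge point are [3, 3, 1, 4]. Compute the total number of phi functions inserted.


Total phi functions = sum of phi functions at each join node
= 3 + 3 + 1 + 4 = 11

11


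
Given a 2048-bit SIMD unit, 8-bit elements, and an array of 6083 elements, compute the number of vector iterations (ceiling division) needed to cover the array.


Width = 2048 / 8 = 256 elements per vector op
Iterations = ceil(6083 / 256) = 24

24


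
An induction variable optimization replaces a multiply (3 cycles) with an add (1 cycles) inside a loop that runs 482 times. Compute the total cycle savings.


Per-iteration saving = 3 - 1 = 2
Total saved = 482 * 2 = 964

964


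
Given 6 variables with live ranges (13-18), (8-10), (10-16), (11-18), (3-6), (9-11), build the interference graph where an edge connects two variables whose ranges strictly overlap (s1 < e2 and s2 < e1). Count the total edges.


Check all pairs for overlapping intervals.
Two intervals (s1,e1) and (s2,e2) overlap if s1 < e2 and s2 < e1.
v0 (13-18) vs v1..v5: overlaps v2, v3 -> 2
v1 (8-10) vs v2..v5: overlaps v5 -> 1
v2 (10-16) vs v3..v5: overlaps v3, v5 -> 2
v3 (11-18) vs v4..v5: overlaps none -> 0
v4 (3-6) vs v5: overlaps none -> 0
Total overlapping pairs = 2 + 1 + 2 + 0 + 0 = 5

5


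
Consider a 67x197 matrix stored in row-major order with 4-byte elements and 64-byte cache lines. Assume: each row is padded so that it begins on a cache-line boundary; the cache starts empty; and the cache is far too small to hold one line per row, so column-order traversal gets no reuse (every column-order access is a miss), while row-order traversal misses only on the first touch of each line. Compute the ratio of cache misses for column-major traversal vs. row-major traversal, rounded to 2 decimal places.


Each row occupies 197 * 4 = 788 bytes and starts on a line boundary, so it spans ceil(788 / 64) = 13 cache lines.
Row-major traversal misses (one per line touched): 67 * ceil(197 * 4 / 64) = 871
Column-major traversal misses (no reuse, every access misses): 67 * 197 = 13199
Ratio = 13199 / 871 = 15.15

15.15


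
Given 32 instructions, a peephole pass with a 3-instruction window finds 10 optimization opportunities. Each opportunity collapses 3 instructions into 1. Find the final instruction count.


Each match removes 2 instructions.
Total removed = 10 * 2 = 20
Remaining = 32 - 20 = 12

12


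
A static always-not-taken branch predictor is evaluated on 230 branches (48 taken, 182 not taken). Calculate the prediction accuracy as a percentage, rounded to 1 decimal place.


Predictor: always-not-taken
Correct predictions = 182
Accuracy = 182 / 230 * 100 = 79.1%

79.1


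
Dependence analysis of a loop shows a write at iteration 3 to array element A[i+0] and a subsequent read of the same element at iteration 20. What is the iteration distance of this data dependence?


Distance = read iteration - write iteration
= 20 - 3 = 17

17


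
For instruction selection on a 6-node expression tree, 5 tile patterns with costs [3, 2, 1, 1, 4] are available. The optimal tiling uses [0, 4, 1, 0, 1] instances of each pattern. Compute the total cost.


Total cost = sum(count_i * cost_i)
= 0*3 + 4*2 + 1*1 + 0*1 + 1*4
= 13

13


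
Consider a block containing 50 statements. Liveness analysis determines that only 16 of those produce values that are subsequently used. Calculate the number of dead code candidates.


Dead code = total statements - live definitions
= 50 - 16 = 34

34


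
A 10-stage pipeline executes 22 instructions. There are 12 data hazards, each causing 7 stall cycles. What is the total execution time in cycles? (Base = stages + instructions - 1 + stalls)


Base cycles = 10 + 22 - 1 = 31
Total stalls = 12 * 7 = 84
Total = 31 + 84 = 115

115


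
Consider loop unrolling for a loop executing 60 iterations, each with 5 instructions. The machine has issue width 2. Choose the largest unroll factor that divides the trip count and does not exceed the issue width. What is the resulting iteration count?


Largest divisor of 60 <= 2 is 2
New iterations = 60 / 2 = 30

30


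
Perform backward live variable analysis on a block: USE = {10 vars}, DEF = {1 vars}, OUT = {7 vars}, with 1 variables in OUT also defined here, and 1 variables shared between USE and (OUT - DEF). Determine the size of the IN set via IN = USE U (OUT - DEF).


OUT - DEF: 7 - 1 = 6
|IN| = |USE| + |OUT - DEF| - |USE ∩ (OUT - DEF)| = 10 + 6 - 1 = 15

15


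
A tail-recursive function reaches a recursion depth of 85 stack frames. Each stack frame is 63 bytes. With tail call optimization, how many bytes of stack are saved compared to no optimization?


Without TCO: 85 * 63 = 5355 bytes
With TCO: reuse 1 frame = 63 bytes
Savings = 5355 - 63 = 5292

5292


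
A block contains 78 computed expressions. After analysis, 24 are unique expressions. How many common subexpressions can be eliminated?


CSE count = total expressions - unique expressions
= 78 - 24 = 54

54


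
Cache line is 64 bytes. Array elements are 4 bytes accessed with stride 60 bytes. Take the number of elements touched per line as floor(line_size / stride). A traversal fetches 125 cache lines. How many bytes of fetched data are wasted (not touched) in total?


Elements per line = floor(64 / 60) = 1
Bytes used per line = 1 * 4 = 4
Wasted per line = 64 - 4 = 60
Total wasted = 60 * 125 = 7500

7500


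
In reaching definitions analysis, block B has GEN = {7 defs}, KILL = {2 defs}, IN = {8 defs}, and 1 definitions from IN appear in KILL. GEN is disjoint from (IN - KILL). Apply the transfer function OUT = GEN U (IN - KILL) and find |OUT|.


IN - KILL: 8 - 1 = 7 surviving definitions
OUT = GEN + surviving = 7 + 7 = 14

14


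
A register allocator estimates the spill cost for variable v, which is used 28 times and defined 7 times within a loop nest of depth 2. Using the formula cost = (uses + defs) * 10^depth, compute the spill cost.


uses + defs = 28 + 7 = 35
10^2 = 100
Spill cost = 35 * 100 = 3500

3500


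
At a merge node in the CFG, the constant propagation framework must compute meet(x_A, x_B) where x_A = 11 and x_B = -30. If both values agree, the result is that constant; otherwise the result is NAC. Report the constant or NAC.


Meet operation: if both paths give the same constant, result is that constant; if they differ, result is NAC (not-a-constant).
Path A: 11, Path B: -30 -> differ
Result: not-a-constant -> NAC

NAC


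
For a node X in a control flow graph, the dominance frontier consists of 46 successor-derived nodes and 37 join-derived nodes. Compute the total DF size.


DF(X) = direct successor contributions + join point contributions
= 46 + 37 = 83

83


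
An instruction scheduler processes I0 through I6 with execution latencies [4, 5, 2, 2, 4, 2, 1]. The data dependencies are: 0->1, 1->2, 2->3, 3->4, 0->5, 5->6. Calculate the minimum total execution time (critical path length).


Compute longest path through dependency graph: dist(Ik) = max over predecessors of dist + latency(Ik).
dist(I0) = latency 4 = 4
dist(I1) = dist(I0) + 5 = 4 + 5 = 9
dist(I2) = dist(I1) + 2 = 9 + 2 = 11
dist(I3) = dist(I2) + 2 = 11 + 2 = 13
dist(I4) = dist(I3) + 4 = 13 + 4 = 17
dist(I5) = dist(I0) + 2 = 4 + 2 = 6
dist(I6) = dist(I5) + 1 = 6 + 1 = 7
Critical path = max dist = 17

17


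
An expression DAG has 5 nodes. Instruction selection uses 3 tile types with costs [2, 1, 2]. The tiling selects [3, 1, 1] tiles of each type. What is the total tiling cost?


Total cost = sum(count_i * cost_i)
= 3*2 + 1*1 + 1*2
= 9

9


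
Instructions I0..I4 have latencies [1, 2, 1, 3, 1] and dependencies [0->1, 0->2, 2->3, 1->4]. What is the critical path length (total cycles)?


Compute longest path through dependency graph: dist(Ik) = max over predecessors of dist + latency(Ik).
dist(I0) = latency 1 = 1
dist(I1) = dist(I0) + 2 = 1 + 2 = 3
dist(I2) = dist(I0) + 1 = 1 + 1 = 2
dist(I3) = dist(I2) + 3 = 2 + 3 = 5
dist(I4) = dist(I1) + 1 = 3 + 1 = 4
Critical path = max dist = 5

5


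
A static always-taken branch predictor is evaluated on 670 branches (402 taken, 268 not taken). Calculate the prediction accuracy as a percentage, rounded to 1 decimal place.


Predictor: always-taken
Correct predictions = 402
Accuracy = 402 / 670 * 100 = 60.0%

60.0


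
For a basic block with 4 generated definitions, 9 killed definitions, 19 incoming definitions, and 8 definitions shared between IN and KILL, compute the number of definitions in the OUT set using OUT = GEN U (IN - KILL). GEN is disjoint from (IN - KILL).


IN - KILL: 19 - 8 = 11 surviving definitions
OUT = GEN + surviving = 4 + 11 = 15

15


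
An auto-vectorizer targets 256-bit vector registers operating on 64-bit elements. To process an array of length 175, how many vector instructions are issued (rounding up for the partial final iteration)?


Width = 256 / 64 = 4 elements per vector op
Iterations = ceil(175 / 4) = 44

44


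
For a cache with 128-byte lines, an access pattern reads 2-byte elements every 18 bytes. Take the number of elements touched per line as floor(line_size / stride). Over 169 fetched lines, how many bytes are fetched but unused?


Elements per line = floor(128 / 18) = 7
Bytes used per line = 7 * 2 = 14
Wasted per line = 128 - 14 = 114
Total wasted = 114 * 169 = 19266

19266


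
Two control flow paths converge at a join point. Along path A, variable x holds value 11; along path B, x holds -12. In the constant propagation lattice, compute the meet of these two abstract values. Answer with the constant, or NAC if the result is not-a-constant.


Meet operation: if both paths give the same constant, result is that constant; if they differ, result is NAC (not-a-constant).
Path A: 11, Path B: -12 -> differ
Result: not-a-constant -> NAC

NAC


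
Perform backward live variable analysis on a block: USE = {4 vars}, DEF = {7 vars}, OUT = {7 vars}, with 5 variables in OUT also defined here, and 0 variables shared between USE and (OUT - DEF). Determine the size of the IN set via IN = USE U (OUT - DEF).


OUT - DEF: 7 - 5 = 2
|IN| = |USE| + |OUT - DEF| - |USE ∩ (OUT - DEF)| = 4 + 2 - 0 = 6

6


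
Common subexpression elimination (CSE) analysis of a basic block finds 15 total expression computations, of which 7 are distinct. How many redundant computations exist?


CSE count = total expressions - unique expressions
= 15 - 7 = 8

8


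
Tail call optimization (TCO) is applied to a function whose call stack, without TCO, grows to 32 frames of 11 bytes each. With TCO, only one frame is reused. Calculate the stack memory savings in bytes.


Without TCO: 32 * 11 = 352 bytes
With TCO: reuse 1 frame = 11 bytes
Savings = 352 - 11 = 341

341


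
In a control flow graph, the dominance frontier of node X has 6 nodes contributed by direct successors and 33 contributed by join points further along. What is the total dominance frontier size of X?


DF(X) = direct successor contributions + join point contributions
= 6 + 33 = 39

39


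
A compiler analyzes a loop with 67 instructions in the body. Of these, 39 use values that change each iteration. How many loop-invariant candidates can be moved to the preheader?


Invariant candidates = total - loop-dependent
= 67 - 39 = 28

28


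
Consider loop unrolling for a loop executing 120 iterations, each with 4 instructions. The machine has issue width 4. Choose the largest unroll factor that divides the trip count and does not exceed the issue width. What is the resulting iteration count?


Largest divisor of 120 <= 4 is 4
New iterations = 120 / 4 = 30

30


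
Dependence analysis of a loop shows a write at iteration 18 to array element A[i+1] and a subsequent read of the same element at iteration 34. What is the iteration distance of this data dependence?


Distance = read iteration - write iteration
= 34 - 18 = 16

16


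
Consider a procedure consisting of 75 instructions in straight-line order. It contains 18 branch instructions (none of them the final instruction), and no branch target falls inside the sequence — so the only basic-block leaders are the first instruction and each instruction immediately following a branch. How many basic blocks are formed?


With no in-sequence branch targets, the leaders are the first instruction plus the instruction after each branch.
Number of basic blocks = branches + 1
= 18 + 1 = 19

19


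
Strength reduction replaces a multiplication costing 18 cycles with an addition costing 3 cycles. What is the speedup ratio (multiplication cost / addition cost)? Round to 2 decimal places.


Ratio = mult_cost / add_cost = 18 / 3 = 6.0

6.0


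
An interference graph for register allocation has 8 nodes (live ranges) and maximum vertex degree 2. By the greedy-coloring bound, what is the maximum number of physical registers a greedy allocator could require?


Greedy coloring never needs more than (max_degree + 1) colors: when coloring a vertex, at most max_degree neighbors are already colored.
Upper bound = 2 + 1 = 3

3


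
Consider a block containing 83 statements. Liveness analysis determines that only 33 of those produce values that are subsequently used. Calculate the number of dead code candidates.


Dead code = total statements - live definitions
= 83 - 33 = 50

50


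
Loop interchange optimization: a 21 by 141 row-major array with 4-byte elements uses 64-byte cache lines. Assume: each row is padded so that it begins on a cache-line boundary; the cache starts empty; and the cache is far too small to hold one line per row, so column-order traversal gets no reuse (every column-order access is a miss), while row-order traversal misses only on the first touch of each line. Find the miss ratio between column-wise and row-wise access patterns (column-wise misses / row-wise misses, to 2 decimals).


Each row occupies 141 * 4 = 564 bytes and starts on a line boundary, so it spans ceil(564 / 64) = 9 cache lines.
Row-major traversal misses (one per line touched): 21 * ceil(141 * 4 / 64) = 189
Column-major traversal misses (no reuse, every access misses): 21 * 141 = 2961
Ratio = 2961 / 189 = 15.67

15.67


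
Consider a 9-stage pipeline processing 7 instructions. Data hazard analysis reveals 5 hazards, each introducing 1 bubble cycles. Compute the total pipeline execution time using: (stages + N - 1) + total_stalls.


Base cycles = 9 + 7 - 1 = 15
Total stalls = 5 * 1 = 5
Total = 15 + 5 = 20

20


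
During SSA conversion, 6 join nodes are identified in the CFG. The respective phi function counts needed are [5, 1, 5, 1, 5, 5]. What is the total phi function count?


Total phi functions = sum of phi functions at each join node
= 5 + 1 + 5 + 1 + 5 + 5 = 22

22


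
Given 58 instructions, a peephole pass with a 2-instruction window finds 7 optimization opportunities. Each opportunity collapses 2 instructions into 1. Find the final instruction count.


Each match removes 1 instructions.
Total removed = 7 * 1 = 7
Remaining = 58 - 7 = 51

51


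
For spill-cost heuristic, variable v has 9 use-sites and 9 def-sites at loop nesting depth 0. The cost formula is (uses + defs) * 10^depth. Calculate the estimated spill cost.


uses + defs = 9 + 9 = 18
10^0 = 1
Spill cost = 18 * 1 = 18

18


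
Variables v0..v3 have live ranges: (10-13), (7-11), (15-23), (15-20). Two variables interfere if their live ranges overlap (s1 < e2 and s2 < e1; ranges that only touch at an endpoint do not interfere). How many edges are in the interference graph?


Check all pairs for overlapping intervals.
Two intervals (s1,e1) and (s2,e2) overlap if s1 < e2 and s2 < e1.
v0 (10-13) vs v1..v3: overlaps v1 -> 1
v1 (7-11) vs v2..v3: overlaps none -> 0
v2 (15-23) vs v3: overlaps v3 -> 1
Total overlapping pairs = 1 + 0 + 1 = 2

2


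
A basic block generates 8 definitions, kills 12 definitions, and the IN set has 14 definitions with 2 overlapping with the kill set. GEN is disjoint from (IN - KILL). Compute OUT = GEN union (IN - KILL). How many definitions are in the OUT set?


IN - KILL: 14 - 2 = 12 surviving definitions
OUT = GEN + surviving = 8 + 12 = 20

20


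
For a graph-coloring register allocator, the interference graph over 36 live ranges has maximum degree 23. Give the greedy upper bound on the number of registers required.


Greedy coloring never needs more than (max_degree + 1) colors: when coloring a vertex, at most max_degree neighbors are already colored.
Upper bound = 23 + 1 = 24

24


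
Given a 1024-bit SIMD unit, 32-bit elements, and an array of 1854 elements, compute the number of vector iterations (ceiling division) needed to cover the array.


Width = 1024 / 32 = 32 elements per vector op
Iterations = ceil(1854 / 32) = 58

58


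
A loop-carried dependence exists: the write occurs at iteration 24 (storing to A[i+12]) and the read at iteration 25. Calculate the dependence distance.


Distance = read iteration - write iteration
= 25 - 24 = 1

1


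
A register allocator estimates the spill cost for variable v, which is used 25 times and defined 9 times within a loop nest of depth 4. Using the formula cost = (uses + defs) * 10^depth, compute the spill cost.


uses + defs = 25 + 9 = 34
10^4 = 10000
Spill cost = 34 * 10000 = 340000

340000


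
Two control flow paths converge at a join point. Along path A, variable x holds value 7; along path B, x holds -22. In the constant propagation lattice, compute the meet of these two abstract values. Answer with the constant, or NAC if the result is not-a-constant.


Meet operation: if both paths give the same constant, result is that constant; if they differ, result is NAC (not-a-constant).
Path A: 7, Path B: -22 -> differ
Result: not-a-constant -> NAC

NAC


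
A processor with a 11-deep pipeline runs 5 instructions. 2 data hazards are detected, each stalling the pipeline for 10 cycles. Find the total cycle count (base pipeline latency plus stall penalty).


Base cycles = 11 + 5 - 1 = 15
Total stalls = 2 * 10 = 20
Total = 15 + 20 = 35

35


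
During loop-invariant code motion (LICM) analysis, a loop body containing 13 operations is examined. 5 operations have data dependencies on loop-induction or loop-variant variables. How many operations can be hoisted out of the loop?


Invariant candidates = total - loop-dependent
= 13 - 5 = 8

8


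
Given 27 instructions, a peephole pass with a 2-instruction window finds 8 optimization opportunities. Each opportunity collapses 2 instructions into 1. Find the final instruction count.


Each match removes 1 instructions.
Total removed = 8 * 1 = 8
Remaining = 27 - 8 = 19

19


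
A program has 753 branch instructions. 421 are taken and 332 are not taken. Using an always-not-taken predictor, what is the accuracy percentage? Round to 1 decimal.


Predictor: always-not-taken
Correct predictions = 332
Accuracy = 332 / 753 * 100 = 44.1%

44.1


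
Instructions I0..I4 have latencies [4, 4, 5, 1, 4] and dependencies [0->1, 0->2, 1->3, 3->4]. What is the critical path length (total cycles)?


Compute longest path through dependency graph: dist(Ik) = max over predecessors of dist + latency(Ik).
dist(I0) = latency 4 = 4
dist(I1) = dist(I0) + 4 = 4 + 4 = 8
dist(I2) = dist(I0) + 5 = 4 + 5 = 9
dist(I3) = dist(I1) + 1 = 8 + 1 = 9
dist(I4) = dist(I3) + 4 = 9 + 4 = 13
Critical path = max dist = 13

13


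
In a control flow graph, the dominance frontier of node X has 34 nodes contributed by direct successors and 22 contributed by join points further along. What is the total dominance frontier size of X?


DF(X) = direct successor contributions + join point contributions
= 34 + 22 = 56

56


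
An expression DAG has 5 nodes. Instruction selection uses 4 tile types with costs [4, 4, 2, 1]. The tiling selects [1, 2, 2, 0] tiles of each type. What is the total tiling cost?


Total cost = sum(count_i * cost_i)
= 1*4 + 2*4 + 2*2 + 0*1
= 16

16


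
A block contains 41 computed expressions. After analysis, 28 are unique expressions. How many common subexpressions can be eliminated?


CSE count = total expressions - unique expressions
= 41 - 28 = 13

13


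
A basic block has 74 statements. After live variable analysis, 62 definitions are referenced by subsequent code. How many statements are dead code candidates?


Dead code = total statements - live definitions
= 74 - 62 = 12

12


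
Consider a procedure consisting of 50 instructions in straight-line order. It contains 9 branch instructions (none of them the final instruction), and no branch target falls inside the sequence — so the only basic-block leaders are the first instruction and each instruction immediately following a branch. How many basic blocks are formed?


With no in-sequence branch targets, the leaders are the first instruction plus the instruction after each branch.
Number of basic blocks = branches + 1
= 9 + 1 = 10

10


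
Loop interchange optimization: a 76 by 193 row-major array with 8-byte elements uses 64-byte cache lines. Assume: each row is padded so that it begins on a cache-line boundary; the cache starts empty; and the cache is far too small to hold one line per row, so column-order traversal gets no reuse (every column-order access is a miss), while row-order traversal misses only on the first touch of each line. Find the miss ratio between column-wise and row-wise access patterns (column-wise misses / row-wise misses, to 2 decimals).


Each row occupies 193 * 8 = 1544 bytes and starts on a line boundary, so it spans ceil(1544 / 64) = 25 cache lines.
Row-major traversal misses (one per line touched): 76 * ceil(193 * 8 / 64) = 1900
Column-major traversal misses (no reuse, every access misses): 76 * 193 = 14668
Ratio = 14668 / 1900 = 7.72

7.72


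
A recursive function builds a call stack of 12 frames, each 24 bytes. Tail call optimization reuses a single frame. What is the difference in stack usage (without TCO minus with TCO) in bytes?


Without TCO: 12 * 24 = 288 bytes
With TCO: reuse 1 frame = 24 bytes
Savings = 288 - 24 = 264

264


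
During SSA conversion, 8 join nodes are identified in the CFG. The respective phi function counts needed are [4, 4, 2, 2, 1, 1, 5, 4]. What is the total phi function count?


Total phi functions = sum of phi functions at each join node
= 4 + 4 + 2 + 2 + 1 + 1 + 5 + 4 = 23

23


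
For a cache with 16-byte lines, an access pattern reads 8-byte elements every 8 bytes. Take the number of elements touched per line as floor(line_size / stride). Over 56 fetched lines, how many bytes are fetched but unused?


Elements per line = floor(16 / 8) = 2
Bytes used per line = 2 * 8 = 16
Wasted per line = 16 - 16 = 0
Total wasted = 0 * 56 = 0

0


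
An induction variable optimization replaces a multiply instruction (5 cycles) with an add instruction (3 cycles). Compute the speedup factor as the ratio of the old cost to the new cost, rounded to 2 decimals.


Ratio = mult_cost / add_cost = 5 / 3 = 1.67

1.67


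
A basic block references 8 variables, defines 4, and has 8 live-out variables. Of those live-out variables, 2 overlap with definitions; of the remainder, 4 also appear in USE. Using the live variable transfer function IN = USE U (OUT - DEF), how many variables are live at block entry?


OUT - DEF: 8 - 2 = 6
|IN| = |USE| + |OUT - DEF| - |USE ∩ (OUT - DEF)| = 8 + 6 - 4 = 10

10


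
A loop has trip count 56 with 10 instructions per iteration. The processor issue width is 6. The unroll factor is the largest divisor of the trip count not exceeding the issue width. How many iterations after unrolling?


Largest divisor of 56 <= 6 is 4
New iterations = 56 / 4 = 14

14


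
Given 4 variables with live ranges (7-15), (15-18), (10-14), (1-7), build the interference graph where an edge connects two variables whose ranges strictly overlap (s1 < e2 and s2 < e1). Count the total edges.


Check all pairs for overlapping intervals.
Two intervals (s1,e1) and (s2,e2) overlap if s1 < e2 and s2 < e1.
v0 (7-15) vs v1..v3: overlaps v2 -> 1
v1 (15-18) vs v2..v3: overlaps none -> 0
v2 (10-14) vs v3: overlaps none -> 0
Total overlapping pairs = 1 + 0 + 0 = 1

1


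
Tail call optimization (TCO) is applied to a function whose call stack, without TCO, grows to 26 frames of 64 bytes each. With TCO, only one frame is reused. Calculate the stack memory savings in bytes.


Without TCO: 26 * 64 = 1664 bytes
With TCO: reuse 1 frame = 64 bytes
Savings = 1664 - 64 = 1600

1600


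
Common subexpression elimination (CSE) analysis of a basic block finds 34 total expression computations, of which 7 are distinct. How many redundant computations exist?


CSE count = total expressions - unique expressions
= 34 - 7 = 27

27


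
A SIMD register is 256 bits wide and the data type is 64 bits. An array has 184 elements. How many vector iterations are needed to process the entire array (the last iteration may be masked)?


Width = 256 / 64 = 4 elements per vector op
Iterations = ceil(184 / 4) = 46

46


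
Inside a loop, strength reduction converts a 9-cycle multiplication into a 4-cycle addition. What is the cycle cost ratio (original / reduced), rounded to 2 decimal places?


Ratio = mult_cost / add_cost = 9 / 4 = 2.25

2.25


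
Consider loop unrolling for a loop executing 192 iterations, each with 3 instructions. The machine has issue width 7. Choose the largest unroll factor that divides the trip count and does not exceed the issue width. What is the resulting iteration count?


Largest divisor of 192 <= 7 is 6
New iterations = 192 / 6 = 32

32


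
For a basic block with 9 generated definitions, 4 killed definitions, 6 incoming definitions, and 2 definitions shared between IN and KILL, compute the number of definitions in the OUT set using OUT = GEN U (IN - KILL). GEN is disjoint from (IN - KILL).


IN - KILL: 6 - 2 = 4 surviving definitions
OUT = GEN + surviving = 9 + 4 = 13

13


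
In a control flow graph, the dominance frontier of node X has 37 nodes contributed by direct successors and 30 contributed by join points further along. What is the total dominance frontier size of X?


DF(X) = direct successor contributions + join point contributions
= 37 + 30 = 67

67


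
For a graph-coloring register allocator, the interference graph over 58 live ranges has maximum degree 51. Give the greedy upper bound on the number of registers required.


Greedy coloring never needs more than (max_degree + 1) colors: when coloring a vertex, at most max_degree neighbors are already colored.
Upper bound = 51 + 1 = 52

52


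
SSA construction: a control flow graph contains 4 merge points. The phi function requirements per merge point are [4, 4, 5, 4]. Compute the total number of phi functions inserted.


Total phi functions = sum of phi functions at each join node
= 4 + 4 + 5 + 4 = 17

17


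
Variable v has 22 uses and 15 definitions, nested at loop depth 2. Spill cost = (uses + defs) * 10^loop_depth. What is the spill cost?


uses + defs = 22 + 15 = 37
10^2 = 100
Spill cost = 37 * 100 = 3700

3700


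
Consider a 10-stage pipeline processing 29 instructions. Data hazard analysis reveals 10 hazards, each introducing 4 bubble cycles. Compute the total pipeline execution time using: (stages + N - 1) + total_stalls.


Base cycles = 10 + 29 - 1 = 38
Total stalls = 10 * 4 = 40
Total = 38 + 40 = 78

78


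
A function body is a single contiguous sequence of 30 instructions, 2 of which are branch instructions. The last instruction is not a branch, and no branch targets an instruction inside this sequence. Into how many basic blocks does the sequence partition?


With no in-sequence branch targets, the leaders are the first instruction plus the instruction after each branch.
Number of basic blocks = branches + 1
= 2 + 1 = 3

3


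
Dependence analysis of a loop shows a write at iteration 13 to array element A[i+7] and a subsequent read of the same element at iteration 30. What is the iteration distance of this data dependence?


Distance = read iteration - write iteration
= 30 - 13 = 17

17


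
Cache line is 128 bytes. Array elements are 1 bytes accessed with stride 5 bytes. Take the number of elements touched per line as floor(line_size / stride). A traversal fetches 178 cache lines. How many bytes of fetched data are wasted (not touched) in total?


Elements per line = floor(128 / 5) = 25
Bytes used per line = 25 * 1 = 25
Wasted per line = 128 - 25 = 103
Total wasted = 103 * 178 = 18334

18334


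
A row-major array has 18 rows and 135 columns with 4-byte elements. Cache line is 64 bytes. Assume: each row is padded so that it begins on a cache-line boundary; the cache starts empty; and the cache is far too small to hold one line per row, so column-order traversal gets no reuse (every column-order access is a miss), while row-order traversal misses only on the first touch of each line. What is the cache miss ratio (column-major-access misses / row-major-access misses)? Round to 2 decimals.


Each row occupies 135 * 4 = 540 bytes and starts on a line boundary, so it spans ceil(540 / 64) = 9 cache lines.
Row-major traversal misses (one per line touched): 18 * ceil(135 * 4 / 64) = 162
Column-major traversal misses (no reuse, every access misses): 18 * 135 = 2430
Ratio = 2430 / 162 = 15.0

15.0


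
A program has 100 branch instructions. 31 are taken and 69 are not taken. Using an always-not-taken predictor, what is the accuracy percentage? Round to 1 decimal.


Predictor: always-not-taken
Correct predictions = 69
Accuracy = 69 / 100 * 100 = 69.0%

69.0


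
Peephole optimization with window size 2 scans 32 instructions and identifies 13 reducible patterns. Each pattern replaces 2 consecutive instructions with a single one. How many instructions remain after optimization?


Each match removes 1 instructions.
Total removed = 13 * 1 = 13
Remaining = 32 - 13 = 19

19


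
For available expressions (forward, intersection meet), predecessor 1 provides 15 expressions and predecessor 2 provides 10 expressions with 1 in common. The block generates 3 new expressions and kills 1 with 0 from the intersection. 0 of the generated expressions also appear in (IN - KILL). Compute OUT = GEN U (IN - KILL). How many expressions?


IN = intersection of predecessors = 1
IN - KILL = 1 - 0 = 1
|OUT| = |GEN| + |IN - KILL| - |GEN ∩ (IN - KILL)| = 3 + 1 - 0 = 4

4


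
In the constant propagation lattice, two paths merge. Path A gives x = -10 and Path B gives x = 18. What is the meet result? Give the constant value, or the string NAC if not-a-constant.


Meet operation: if both paths give the same constant, result is that constant; if they differ, result is NAC (not-a-constant).
Path A: -10, Path B: 18 -> differ
Result: not-a-constant -> NAC

NAC
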